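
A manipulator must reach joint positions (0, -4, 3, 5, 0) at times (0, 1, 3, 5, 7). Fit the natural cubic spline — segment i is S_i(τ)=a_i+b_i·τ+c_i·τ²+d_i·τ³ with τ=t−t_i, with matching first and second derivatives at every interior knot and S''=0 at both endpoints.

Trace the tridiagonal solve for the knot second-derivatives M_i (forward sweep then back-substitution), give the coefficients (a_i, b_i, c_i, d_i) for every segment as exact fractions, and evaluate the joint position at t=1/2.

Δ: Δ0=-4, Δ1=7/2, Δ2=1, Δ3=-5/2
row 1: diag=6, rhs=45; c'=1/3, d'=15/2
row 2: denom=8−2·1/3=22/3; d'=(-15−2·15/2)/(22/3)=-45/11
row 3: denom=8−2·3/11=82/11; d'=(-21−2·-45/11)/(82/11)=-141/82
back: M3=-141/82
back: M2=-45/11−3/11·-141/82=-297/82
back: M1=15/2−1/3·-297/82=357/41
M: M0=0, M1=357/41, M2=-297/82, M3=-141/82, M4=0
seg 0: a=0, c=M0/2=0, d=(M1−M0)/(6·1)=119/82, b=Δ0−h0·(2M0+M1)/6=-447/82
seg 1: a=-4, c=M1/2=357/82, d=(M2−M1)/(6·2)=-337/328, b=Δ1−h1·(2M1+M2)/6=-45/41
seg 2: a=3, c=M2/2=-297/164, d=(M3−M2)/(6·2)=13/82, b=Δ2−h2·(2M2+M3)/6=327/82
seg 3: a=5, c=M3/2=-141/164, d=(M4−M3)/(6·2)=47/328, b=Δ3−h3·(2M3+M4)/6=-111/82
t_q=1/2 → seg 0, τ=1/2; S=0+-447/82·τ+0·τ²+119/82·τ³=-1669/656

  seg 0: a=0 b=-447/82 c=0 d=119/82
  seg 1: a=-4 b=-45/41 c=357/82 d=-337/328
  seg 2: a=3 b=327/82 c=-297/164 d=13/82
  seg 3: a=5 b=-111/82 c=-141/164 d=47/328
S(1/2) = -1669/656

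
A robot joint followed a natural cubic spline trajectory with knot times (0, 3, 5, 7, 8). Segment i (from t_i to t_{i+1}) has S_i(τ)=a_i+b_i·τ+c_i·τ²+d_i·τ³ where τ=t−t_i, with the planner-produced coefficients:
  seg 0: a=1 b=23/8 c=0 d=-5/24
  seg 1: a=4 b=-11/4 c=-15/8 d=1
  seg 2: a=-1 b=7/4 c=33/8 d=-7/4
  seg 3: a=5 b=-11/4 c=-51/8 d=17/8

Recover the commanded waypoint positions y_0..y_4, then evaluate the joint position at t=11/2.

y_0=1 y_1=4 y_2=-1 y_3=5 y_4=-2
S(11/2) = 11/16

y_0 = S_0(0) = a_0 = 1
y_1 = S_1(0) = a_1 = 4
y_2 = S_2(0) = a_2 = -1
y_3 = S_3(0) = a_3 = 5
y_4 = S_3(1) = -2
t_q=11/2 is in segment 2 (τ=1/2); S_2(τ)=11/16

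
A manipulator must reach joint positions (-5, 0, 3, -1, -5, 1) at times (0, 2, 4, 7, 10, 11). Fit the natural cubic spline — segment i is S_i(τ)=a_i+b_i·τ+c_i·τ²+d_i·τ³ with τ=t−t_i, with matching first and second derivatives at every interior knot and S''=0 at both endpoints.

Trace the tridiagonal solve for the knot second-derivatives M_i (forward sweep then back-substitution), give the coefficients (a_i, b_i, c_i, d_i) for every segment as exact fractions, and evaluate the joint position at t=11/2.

Δ: Δ0=5/2, Δ1=3/2, Δ2=-4/3, Δ3=-4/3, Δ4=6
row 1: diag=8, rhs=-6; c'=1/4, d'=-3/4
row 2: denom=10−2·1/4=19/2; d'=(-17−2·-3/4)/(19/2)=-31/19
row 3: denom=12−3·6/19=210/19; d'=(0−3·-31/19)/(210/19)=31/70
row 4: denom=8−3·19/70=503/70; d'=(44−3·31/70)/(503/70)=2987/503
back: M4=2987/503
back: M3=31/70−19/70·2987/503=-588/503
back: M2=-31/19−6/19·-588/503=-635/503
back: M1=-3/4−1/4·-635/503=-437/1006
M: M0=0, M1=-437/1006, M2=-635/503, M3=-588/503, M4=2987/503, M5=0
seg 0: a=-5, c=M0/2=0, d=(M1−M0)/(6·2)=-437/12072, b=Δ0−h0·(2M0+M1)/6=3991/1509
seg 1: a=0, c=M1/2=-437/2012, d=(M2−M1)/(6·2)=-833/12072, b=Δ1−h1·(2M1+M2)/6=6671/3018
seg 2: a=3, c=M2/2=-635/1006, d=(M3−M2)/(6·3)=47/9054, b=Δ2−h2·(2M2+M3)/6=775/1509
seg 3: a=-1, c=M3/2=-294/503, d=(M4−M3)/(6·3)=3575/9054, b=Δ3−h3·(2M3+M4)/6=-9457/3018
seg 4: a=-5, c=M4/2=2987/1006, d=(M5−M4)/(6·1)=-2987/3018, b=Δ4−h4·(2M4+M5)/6=6067/1509
t_q=11/2 → seg 2, τ=3/2; S=3+775/1509·τ+-635/1006·τ²+47/9054·τ³=19055/8048

  seg 0: a=-5 b=3991/1509 c=0 d=-437/12072
  seg 1: a=0 b=6671/3018 c=-437/2012 d=-833/12072
  seg 2: a=3 b=775/1509 c=-635/1006 d=47/9054
  seg 3: a=-1 b=-9457/3018 c=-294/503 d=3575/9054
  seg 4: a=-5 b=6067/1509 c=2987/1006 d=-2987/3018
S(11/2) = 19055/8048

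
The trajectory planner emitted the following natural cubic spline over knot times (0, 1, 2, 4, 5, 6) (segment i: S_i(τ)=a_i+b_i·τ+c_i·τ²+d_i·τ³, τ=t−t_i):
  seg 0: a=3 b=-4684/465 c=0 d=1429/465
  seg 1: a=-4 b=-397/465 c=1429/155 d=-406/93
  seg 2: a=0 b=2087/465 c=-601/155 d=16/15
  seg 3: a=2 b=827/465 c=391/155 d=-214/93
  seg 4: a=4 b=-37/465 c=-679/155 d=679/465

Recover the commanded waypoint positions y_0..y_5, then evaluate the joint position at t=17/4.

y_0=3 y_1=-4 y_2=0 y_3=2 y_4=4 y_5=1
S(17/4) = 12729/4960

y_0 = S_0(0) = a_0 = 3
y_1 = S_1(0) = a_1 = -4
y_2 = S_2(0) = a_2 = 0
y_3 = S_3(0) = a_3 = 2
y_4 = S_4(0) = a_4 = 4
y_5 = S_4(1) = 1
t_q=17/4 is in segment 3 (τ=1/4); S_3(τ)=12729/4960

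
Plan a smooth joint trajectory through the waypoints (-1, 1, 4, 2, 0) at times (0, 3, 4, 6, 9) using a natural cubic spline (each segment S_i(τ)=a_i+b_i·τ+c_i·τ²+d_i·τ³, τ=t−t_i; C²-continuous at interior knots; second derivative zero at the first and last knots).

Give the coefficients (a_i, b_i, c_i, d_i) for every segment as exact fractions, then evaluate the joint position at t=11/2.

Δ: Δ0=2/3, Δ1=3, Δ2=-1, Δ3=-2/3
row 1: diag=8, rhs=14; c'=1/8, d'=7/4
row 2: denom=6−1·1/8=47/8; d'=(-24−1·7/4)/(47/8)=-206/47
row 3: denom=10−2·16/47=438/47; d'=(2−2·-206/47)/(438/47)=253/219
back: M3=253/219
back: M2=-206/47−16/47·253/219=-1046/219
back: M1=7/4−1/8·-1046/219=514/219
M: M0=0, M1=514/219, M2=-1046/219, M3=253/219, M4=0
seg 0: a=-1, c=M0/2=0, d=(M1−M0)/(6·3)=257/1971, b=Δ0−h0·(2M0+M1)/6=-37/73
seg 1: a=1, c=M1/2=257/219, d=(M2−M1)/(6·1)=-260/219, b=Δ1−h1·(2M1+M2)/6=220/73
seg 2: a=4, c=M2/2=-523/219, d=(M3−M2)/(6·2)=433/876, b=Δ2−h2·(2M2+M3)/6=394/219
seg 3: a=2, c=M3/2=253/438, d=(M4−M3)/(6·3)=-253/3942, b=Δ3−h3·(2M3+M4)/6=-133/73
t_q=11/2 → seg 2, τ=3/2; S=4+394/219·τ+-523/219·τ²+433/876·τ³=6993/2336

  seg 0: a=-1 b=-37/73 c=0 d=257/1971
  seg 1: a=1 b=220/73 c=257/219 d=-260/219
  seg 2: a=4 b=394/219 c=-523/219 d=433/876
  seg 3: a=2 b=-133/73 c=253/438 d=-253/3942
S(11/2) = 6993/2336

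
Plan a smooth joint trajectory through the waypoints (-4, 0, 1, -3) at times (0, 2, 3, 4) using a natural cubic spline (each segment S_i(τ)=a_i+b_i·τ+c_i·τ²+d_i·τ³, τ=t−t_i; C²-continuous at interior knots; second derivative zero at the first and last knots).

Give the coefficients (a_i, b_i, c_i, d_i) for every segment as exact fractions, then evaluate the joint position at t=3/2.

  seg 0: a=-4 b=44/23 c=0 d=1/46
  seg 1: a=0 b=50/23 c=3/23 d=-30/23
  seg 2: a=1 b=-34/23 c=-87/23 d=29/23
S(3/2) = -389/368

Δ: Δ0=2, Δ1=1, Δ2=-4
row 1: diag=6, rhs=-6; c'=1/6, d'=-1
row 2: denom=4−1·1/6=23/6; d'=(-30−1·-1)/(23/6)=-174/23
back: M2=-174/23
back: M1=-1−1/6·-174/23=6/23
M: M0=0, M1=6/23, M2=-174/23, M3=0
seg 0: a=-4, c=M0/2=0, d=(M1−M0)/(6·2)=1/46, b=Δ0−h0·(2M0+M1)/6=44/23
seg 1: a=0, c=M1/2=3/23, d=(M2−M1)/(6·1)=-30/23, b=Δ1−h1·(2M1+M2)/6=50/23
seg 2: a=1, c=M2/2=-87/23, d=(M3−M2)/(6·1)=29/23, b=Δ2−h2·(2M2+M3)/6=-34/23
t_q=3/2 → seg 0, τ=3/2; S=-4+44/23·τ+0·τ²+1/46·τ³=-389/368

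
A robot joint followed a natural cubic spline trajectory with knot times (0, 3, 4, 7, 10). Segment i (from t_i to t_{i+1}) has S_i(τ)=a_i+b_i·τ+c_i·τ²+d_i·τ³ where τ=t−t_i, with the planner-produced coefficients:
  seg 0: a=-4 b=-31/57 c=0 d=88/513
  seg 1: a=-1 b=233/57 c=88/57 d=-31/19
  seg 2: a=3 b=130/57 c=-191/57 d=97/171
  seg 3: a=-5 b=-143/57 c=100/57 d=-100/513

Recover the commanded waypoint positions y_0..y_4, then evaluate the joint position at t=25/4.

y_0=-4 y_1=-1 y_2=3 y_3=-5 y_4=-2
S(25/4) = -2883/1216

y_0 = S_0(0) = a_0 = -4
y_1 = S_1(0) = a_1 = -1
y_2 = S_2(0) = a_2 = 3
y_3 = S_3(0) = a_3 = -5
y_4 = S_3(3) = -2
t_q=25/4 is in segment 2 (τ=9/4); S_2(τ)=-2883/1216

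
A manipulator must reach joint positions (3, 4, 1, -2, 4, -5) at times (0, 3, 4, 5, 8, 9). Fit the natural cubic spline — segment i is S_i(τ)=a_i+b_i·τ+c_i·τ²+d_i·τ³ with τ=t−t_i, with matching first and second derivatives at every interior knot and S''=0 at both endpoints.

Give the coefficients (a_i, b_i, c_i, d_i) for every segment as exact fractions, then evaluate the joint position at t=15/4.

Δ: Δ0=1/3, Δ1=-3, Δ2=-3, Δ3=2, Δ4=-9
row 1: diag=8, rhs=-20; c'=1/8, d'=-5/2
row 2: denom=4−1·1/8=31/8; d'=(0−1·-5/2)/(31/8)=20/31
row 3: denom=8−1·8/31=240/31; d'=(30−1·20/31)/(240/31)=91/24
row 4: denom=8−3·31/80=547/80; d'=(-66−3·91/24)/(547/80)=-6190/547
back: M4=-6190/547
back: M3=91/24−31/80·-6190/547=13418/1641
back: M2=20/31−8/31·13418/1641=-2404/1641
back: M1=-5/2−1/8·-2404/1641=-3802/1641
M: M0=0, M1=-3802/1641, M2=-2404/1641, M3=13418/1641, M4=-6190/547, M5=0
seg 0: a=3, c=M0/2=0, d=(M1−M0)/(6·3)=-1901/14769, b=Δ0−h0·(2M0+M1)/6=816/547
seg 1: a=4, c=M1/2=-1901/1641, d=(M2−M1)/(6·1)=233/1641, b=Δ1−h1·(2M1+M2)/6=-1085/547
seg 2: a=1, c=M2/2=-1202/1641, d=(M3−M2)/(6·1)=879/547, b=Δ2−h2·(2M2+M3)/6=-6358/1641
seg 3: a=-2, c=M3/2=6709/1641, d=(M4−M3)/(6·3)=-15994/14769, b=Δ3−h3·(2M3+M4)/6=-851/1641
seg 4: a=4, c=M4/2=-3095/547, d=(M5−M4)/(6·1)=3095/1641, b=Δ4−h4·(2M4+M5)/6=-8579/1641
t_q=15/4 → seg 1, τ=3/4; S=4+-1085/547·τ+-1901/1641·τ²+233/1641·τ³=67237/35008

  seg 0: a=3 b=816/547 c=0 d=-1901/14769
  seg 1: a=4 b=-1085/547 c=-1901/1641 d=233/1641
  seg 2: a=1 b=-6358/1641 c=-1202/1641 d=879/547
  seg 3: a=-2 b=-851/1641 c=6709/1641 d=-15994/14769
  seg 4: a=4 b=-8579/1641 c=-3095/547 d=3095/1641
S(15/4) = 67237/35008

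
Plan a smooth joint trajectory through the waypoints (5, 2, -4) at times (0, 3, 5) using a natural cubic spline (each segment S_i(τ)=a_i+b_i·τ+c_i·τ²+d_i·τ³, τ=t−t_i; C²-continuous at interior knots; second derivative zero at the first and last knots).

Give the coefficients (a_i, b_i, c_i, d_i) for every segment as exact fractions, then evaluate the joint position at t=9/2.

Δ: Δ0=-1, Δ1=-3
row 1: diag=10, rhs=-12; c'=1/5, d'=-6/5
back: M1=-6/5
M: M0=0, M1=-6/5, M2=0
seg 0: a=5, c=M0/2=0, d=(M1−M0)/(6·3)=-1/15, b=Δ0−h0·(2M0+M1)/6=-2/5
seg 1: a=2, c=M1/2=-3/5, d=(M2−M1)/(6·2)=1/10, b=Δ1−h1·(2M1+M2)/6=-11/5
t_q=9/2 → seg 1, τ=3/2; S=2+-11/5·τ+-3/5·τ²+1/10·τ³=-37/16

  seg 0: a=5 b=-2/5 c=0 d=-1/15
  seg 1: a=2 b=-11/5 c=-3/5 d=1/10
S(9/2) = -37/16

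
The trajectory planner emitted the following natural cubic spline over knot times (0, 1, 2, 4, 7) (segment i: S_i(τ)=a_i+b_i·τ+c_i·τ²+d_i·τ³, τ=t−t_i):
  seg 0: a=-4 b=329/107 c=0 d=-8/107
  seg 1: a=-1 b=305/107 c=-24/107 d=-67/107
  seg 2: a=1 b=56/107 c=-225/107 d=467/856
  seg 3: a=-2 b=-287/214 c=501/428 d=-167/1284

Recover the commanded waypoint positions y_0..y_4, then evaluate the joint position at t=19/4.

y_0=-4 y_1=-1 y_2=1 y_3=-2 y_4=1
S(19/4) = -65803/27392

y_0 = S_0(0) = a_0 = -4
y_1 = S_1(0) = a_1 = -1
y_2 = S_2(0) = a_2 = 1
y_3 = S_3(0) = a_3 = -2
y_4 = S_3(3) = 1
t_q=19/4 is in segment 3 (τ=3/4); S_3(τ)=-65803/27392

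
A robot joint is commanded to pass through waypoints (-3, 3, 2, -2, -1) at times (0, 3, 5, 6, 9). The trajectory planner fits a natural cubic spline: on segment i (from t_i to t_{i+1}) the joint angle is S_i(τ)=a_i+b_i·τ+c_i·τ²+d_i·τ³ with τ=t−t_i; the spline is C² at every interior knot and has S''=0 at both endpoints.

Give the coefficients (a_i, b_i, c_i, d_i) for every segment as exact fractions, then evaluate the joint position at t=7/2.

  seg 0: a=-3 b=2069/876 c=0 d=-317/7884
  seg 1: a=3 b=559/438 c=-317/876 d=-461/1752
  seg 2: a=2 b=-243/73 c=-425/219 d=278/219
  seg 3: a=-2 b=-745/219 c=409/219 d=-409/1971
S(7/2) = 16421/4672

Δ: Δ0=2, Δ1=-1/2, Δ2=-4, Δ3=1/3
row 1: diag=10, rhs=-15; c'=1/5, d'=-3/2
row 2: denom=6−2·1/5=28/5; d'=(-21−2·-3/2)/(28/5)=-45/14
row 3: denom=8−1·5/28=219/28; d'=(26−1·-45/14)/(219/28)=818/219
back: M3=818/219
back: M2=-45/14−5/28·818/219=-850/219
back: M1=-3/2−1/5·-850/219=-317/438
M: M0=0, M1=-317/438, M2=-850/219, M3=818/219, M4=0
seg 0: a=-3, c=M0/2=0, d=(M1−M0)/(6·3)=-317/7884, b=Δ0−h0·(2M0+M1)/6=2069/876
seg 1: a=3, c=M1/2=-317/876, d=(M2−M1)/(6·2)=-461/1752, b=Δ1−h1·(2M1+M2)/6=559/438
seg 2: a=2, c=M2/2=-425/219, d=(M3−M2)/(6·1)=278/219, b=Δ2−h2·(2M2+M3)/6=-243/73
seg 3: a=-2, c=M3/2=409/219, d=(M4−M3)/(6·3)=-409/1971, b=Δ3−h3·(2M3+M4)/6=-745/219
t_q=7/2 → seg 1, τ=1/2; S=3+559/438·τ+-317/876·τ²+-461/1752·τ³=16421/4672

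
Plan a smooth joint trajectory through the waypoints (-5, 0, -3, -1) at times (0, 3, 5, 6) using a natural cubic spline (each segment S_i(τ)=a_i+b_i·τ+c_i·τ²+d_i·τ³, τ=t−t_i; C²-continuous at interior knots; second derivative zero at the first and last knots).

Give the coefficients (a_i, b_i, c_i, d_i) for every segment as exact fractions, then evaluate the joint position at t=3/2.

Δ: Δ0=5/3, Δ1=-3/2, Δ2=2
row 1: diag=10, rhs=-19; c'=1/5, d'=-19/10
row 2: denom=6−2·1/5=28/5; d'=(21−2·-19/10)/(28/5)=31/7
back: M2=31/7
back: M1=-19/10−1/5·31/7=-39/14
M: M0=0, M1=-39/14, M2=31/7, M3=0
seg 0: a=-5, c=M0/2=0, d=(M1−M0)/(6·3)=-13/84, b=Δ0−h0·(2M0+M1)/6=257/84
seg 1: a=0, c=M1/2=-39/28, d=(M2−M1)/(6·2)=101/168, b=Δ1−h1·(2M1+M2)/6=-47/42
seg 2: a=-3, c=M2/2=31/14, d=(M3−M2)/(6·1)=-31/42, b=Δ2−h2·(2M2+M3)/6=11/21
t_q=3/2 → seg 0, τ=3/2; S=-5+257/84·τ+0·τ²+-13/84·τ³=-209/224

  seg 0: a=-5 b=257/84 c=0 d=-13/84
  seg 1: a=0 b=-47/42 c=-39/28 d=101/168
  seg 2: a=-3 b=11/21 c=31/14 d=-31/42
S(3/2) = -209/224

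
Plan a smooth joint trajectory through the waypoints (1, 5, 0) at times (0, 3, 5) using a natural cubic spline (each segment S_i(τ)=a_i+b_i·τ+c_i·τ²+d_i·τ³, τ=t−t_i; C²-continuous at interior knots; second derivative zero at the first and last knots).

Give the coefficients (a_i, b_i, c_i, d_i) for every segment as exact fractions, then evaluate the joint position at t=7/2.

Δ: Δ0=4/3, Δ1=-5/2
row 1: diag=10, rhs=-23; c'=1/5, d'=-23/10
back: M1=-23/10
M: M0=0, M1=-23/10, M2=0
seg 0: a=1, c=M0/2=0, d=(M1−M0)/(6·3)=-23/180, b=Δ0−h0·(2M0+M1)/6=149/60
seg 1: a=5, c=M1/2=-23/20, d=(M2−M1)/(6·2)=23/120, b=Δ1−h1·(2M1+M2)/6=-29/30
t_q=7/2 → seg 1, τ=1/2; S=5+-29/30·τ+-23/20·τ²+23/120·τ³=1361/320

  seg 0: a=1 b=149/60 c=0 d=-23/180
  seg 1: a=5 b=-29/30 c=-23/20 d=23/120
S(7/2) = 1361/320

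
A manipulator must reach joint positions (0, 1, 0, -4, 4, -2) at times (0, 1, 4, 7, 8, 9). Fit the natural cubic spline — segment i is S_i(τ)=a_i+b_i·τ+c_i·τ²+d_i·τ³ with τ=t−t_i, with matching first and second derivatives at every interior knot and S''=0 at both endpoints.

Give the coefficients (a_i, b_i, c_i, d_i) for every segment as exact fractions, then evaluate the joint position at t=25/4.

  seg 0: a=0 b=2302/2409 c=0 d=107/2409
  seg 1: a=1 b=2623/2409 c=107/803 d=-133/657
  seg 2: a=0 b=-8618/2409 c=-1356/803 d=5870/7227
  seg 3: a=-4 b=19804/2409 c=4514/803 d=-14074/2409
  seg 4: a=4 b=4666/2409 c=-9560/803 d=9560/2409
S(25/4) = -188769/25696

Δ: Δ0=1, Δ1=-1/3, Δ2=-4/3, Δ3=8, Δ4=-6
row 1: diag=8, rhs=-8; c'=3/8, d'=-1
row 2: denom=12−3·3/8=87/8; d'=(-6−3·-1)/(87/8)=-8/29
row 3: denom=8−3·8/29=208/29; d'=(56−3·-8/29)/(208/29)=103/13
row 4: denom=4−1·29/208=803/208; d'=(-84−1·103/13)/(803/208)=-19120/803
back: M4=-19120/803
back: M3=103/13−29/208·-19120/803=9028/803
back: M2=-8/29−8/29·9028/803=-2712/803
back: M1=-1−3/8·-2712/803=214/803
M: M0=0, M1=214/803, M2=-2712/803, M3=9028/803, M4=-19120/803, M5=0
seg 0: a=0, c=M0/2=0, d=(M1−M0)/(6·1)=107/2409, b=Δ0−h0·(2M0+M1)/6=2302/2409
seg 1: a=1, c=M1/2=107/803, d=(M2−M1)/(6·3)=-133/657, b=Δ1−h1·(2M1+M2)/6=2623/2409
seg 2: a=0, c=M2/2=-1356/803, d=(M3−M2)/(6·3)=5870/7227, b=Δ2−h2·(2M2+M3)/6=-8618/2409
seg 3: a=-4, c=M3/2=4514/803, d=(M4−M3)/(6·1)=-14074/2409, b=Δ3−h3·(2M3+M4)/6=19804/2409
seg 4: a=4, c=M4/2=-9560/803, d=(M5−M4)/(6·1)=9560/2409, b=Δ4−h4·(2M4+M5)/6=4666/2409
t_q=25/4 → seg 2, τ=9/4; S=0+-8618/2409·τ+-1356/803·τ²+5870/7227·τ³=-188769/25696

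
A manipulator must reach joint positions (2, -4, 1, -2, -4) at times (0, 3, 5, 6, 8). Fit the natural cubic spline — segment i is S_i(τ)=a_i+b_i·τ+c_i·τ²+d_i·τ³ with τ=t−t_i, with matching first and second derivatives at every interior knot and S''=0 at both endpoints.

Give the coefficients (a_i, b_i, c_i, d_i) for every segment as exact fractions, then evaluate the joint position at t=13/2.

  seg 0: a=2 b=-2669/652 c=0 d=455/1956
  seg 1: a=-4 b=713/326 c=1365/652 d=-1263/1304
  seg 2: a=1 b=-173/163 c=-606/163 d=290/163
  seg 3: a=-2 b=-515/163 c=264/163 d=-44/163
S(13/2) = -523/163

Δ: Δ0=-2, Δ1=5/2, Δ2=-3, Δ3=-1
row 1: diag=10, rhs=27; c'=1/5, d'=27/10
row 2: denom=6−2·1/5=28/5; d'=(-33−2·27/10)/(28/5)=-48/7
row 3: denom=6−1·5/28=163/28; d'=(12−1·-48/7)/(163/28)=528/163
back: M3=528/163
back: M2=-48/7−5/28·528/163=-1212/163
back: M1=27/10−1/5·-1212/163=1365/326
M: M0=0, M1=1365/326, M2=-1212/163, M3=528/163, M4=0
seg 0: a=2, c=M0/2=0, d=(M1−M0)/(6·3)=455/1956, b=Δ0−h0·(2M0+M1)/6=-2669/652
seg 1: a=-4, c=M1/2=1365/652, d=(M2−M1)/(6·2)=-1263/1304, b=Δ1−h1·(2M1+M2)/6=713/326
seg 2: a=1, c=M2/2=-606/163, d=(M3−M2)/(6·1)=290/163, b=Δ2−h2·(2M2+M3)/6=-173/163
seg 3: a=-2, c=M3/2=264/163, d=(M4−M3)/(6·2)=-44/163, b=Δ3−h3·(2M3+M4)/6=-515/163
t_q=13/2 → seg 3, τ=1/2; S=-2+-515/163·τ+264/163·τ²+-44/163·τ³=-523/163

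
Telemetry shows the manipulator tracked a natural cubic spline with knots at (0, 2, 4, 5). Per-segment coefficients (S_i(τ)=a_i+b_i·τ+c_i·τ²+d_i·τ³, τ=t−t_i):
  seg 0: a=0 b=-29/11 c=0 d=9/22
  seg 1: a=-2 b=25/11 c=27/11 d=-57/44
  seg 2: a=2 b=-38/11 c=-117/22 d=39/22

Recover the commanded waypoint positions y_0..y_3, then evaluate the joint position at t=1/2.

y_0 = S_0(0) = a_0 = 0
y_1 = S_1(0) = a_1 = -2
y_2 = S_2(0) = a_2 = 2
y_3 = S_2(1) = -5
t_q=1/2 is in segment 0 (τ=1/2); S_0(τ)=-223/176

y_0=0 y_1=-2 y_2=2 y_3=-5
S(1/2) = -223/176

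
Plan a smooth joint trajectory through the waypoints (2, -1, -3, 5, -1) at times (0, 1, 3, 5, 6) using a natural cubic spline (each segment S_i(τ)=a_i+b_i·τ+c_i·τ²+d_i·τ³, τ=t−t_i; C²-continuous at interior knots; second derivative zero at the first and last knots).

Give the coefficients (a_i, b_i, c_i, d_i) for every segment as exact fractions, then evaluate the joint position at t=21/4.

  seg 0: a=2 b=-59/20 c=0 d=-1/20
  seg 1: a=-1 b=-31/10 c=-3/20 d=3/5
  seg 2: a=-3 b=7/2 c=69/20 d=-8/5
  seg 3: a=5 b=-19/10 c=-123/20 d=41/20
S(21/4) = 5341/1280

Δ: Δ0=-3, Δ1=-1, Δ2=4, Δ3=-6
row 1: diag=6, rhs=12; c'=1/3, d'=2
row 2: denom=8−2·1/3=22/3; d'=(30−2·2)/(22/3)=39/11
row 3: denom=6−2·3/11=60/11; d'=(-60−2·39/11)/(60/11)=-123/10
back: M3=-123/10
back: M2=39/11−3/11·-123/10=69/10
back: M1=2−1/3·69/10=-3/10
M: M0=0, M1=-3/10, M2=69/10, M3=-123/10, M4=0
seg 0: a=2, c=M0/2=0, d=(M1−M0)/(6·1)=-1/20, b=Δ0−h0·(2M0+M1)/6=-59/20
seg 1: a=-1, c=M1/2=-3/20, d=(M2−M1)/(6·2)=3/5, b=Δ1−h1·(2M1+M2)/6=-31/10
seg 2: a=-3, c=M2/2=69/20, d=(M3−M2)/(6·2)=-8/5, b=Δ2−h2·(2M2+M3)/6=7/2
seg 3: a=5, c=M3/2=-123/20, d=(M4−M3)/(6·1)=41/20, b=Δ3−h3·(2M3+M4)/6=-19/10
t_q=21/4 → seg 3, τ=1/4; S=5+-19/10·τ+-123/20·τ²+41/20·τ³=5341/1280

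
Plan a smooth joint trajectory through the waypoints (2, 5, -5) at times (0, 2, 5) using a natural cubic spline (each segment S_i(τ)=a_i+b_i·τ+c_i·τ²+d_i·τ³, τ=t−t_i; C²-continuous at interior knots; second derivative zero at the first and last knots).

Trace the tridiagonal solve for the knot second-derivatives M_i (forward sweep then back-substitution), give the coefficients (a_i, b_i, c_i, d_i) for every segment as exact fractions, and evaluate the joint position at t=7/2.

  seg 0: a=2 b=37/15 c=0 d=-29/120
  seg 1: a=5 b=-13/30 c=-29/20 d=29/180
S(7/2) = 261/160

Δ: Δ0=3/2, Δ1=-10/3
row 1: diag=10, rhs=-29; c'=3/10, d'=-29/10
back: M1=-29/10
M: M0=0, M1=-29/10, M2=0
seg 0: a=2, c=M0/2=0, d=(M1−M0)/(6·2)=-29/120, b=Δ0−h0·(2M0+M1)/6=37/15
seg 1: a=5, c=M1/2=-29/20, d=(M2−M1)/(6·3)=29/180, b=Δ1−h1·(2M1+M2)/6=-13/30
t_q=7/2 → seg 1, τ=3/2; S=5+-13/30·τ+-29/20·τ²+29/180·τ³=261/160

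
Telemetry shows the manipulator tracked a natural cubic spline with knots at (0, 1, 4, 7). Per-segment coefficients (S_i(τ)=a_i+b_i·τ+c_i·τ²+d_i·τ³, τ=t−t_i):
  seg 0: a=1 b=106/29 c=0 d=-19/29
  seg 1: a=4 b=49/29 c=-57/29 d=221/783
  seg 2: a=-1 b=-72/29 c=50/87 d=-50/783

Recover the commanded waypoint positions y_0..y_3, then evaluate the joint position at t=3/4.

y_0 = S_0(0) = a_0 = 1
y_1 = S_1(0) = a_1 = 4
y_2 = S_2(0) = a_2 = -1
y_3 = S_2(3) = -5
t_q=3/4 is in segment 0 (τ=3/4); S_0(τ)=6431/1856

y_0=1 y_1=4 y_2=-1 y_3=-5
S(3/4) = 6431/1856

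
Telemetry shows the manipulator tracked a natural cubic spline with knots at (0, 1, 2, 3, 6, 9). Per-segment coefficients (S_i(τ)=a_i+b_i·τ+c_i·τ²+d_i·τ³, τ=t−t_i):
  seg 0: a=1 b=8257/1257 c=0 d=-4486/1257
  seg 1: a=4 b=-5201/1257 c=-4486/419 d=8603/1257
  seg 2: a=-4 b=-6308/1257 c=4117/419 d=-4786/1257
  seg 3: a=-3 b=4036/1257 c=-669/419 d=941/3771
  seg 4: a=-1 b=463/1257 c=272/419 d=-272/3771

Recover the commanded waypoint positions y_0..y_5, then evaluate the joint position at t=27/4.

y_0 = S_0(0) = a_0 = 1
y_1 = S_1(0) = a_1 = 4
y_2 = S_2(0) = a_2 = -4
y_3 = S_3(0) = a_3 = -3
y_4 = S_4(0) = a_4 = -1
y_5 = S_4(3) = 4
t_q=27/4 is in segment 4 (τ=3/4); S_4(τ)=-163/419

y_0=1 y_1=4 y_2=-4 y_3=-3 y_4=-1 y_5=4
S(27/4) = -163/419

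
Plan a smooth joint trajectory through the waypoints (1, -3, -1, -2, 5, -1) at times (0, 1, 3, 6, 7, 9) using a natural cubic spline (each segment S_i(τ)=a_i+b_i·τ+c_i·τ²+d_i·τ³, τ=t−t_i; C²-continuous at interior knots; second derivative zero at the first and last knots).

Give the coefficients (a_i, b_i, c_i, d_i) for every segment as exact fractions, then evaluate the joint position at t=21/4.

Δ: Δ0=-4, Δ1=1, Δ2=-1/3, Δ3=7, Δ4=-3
row 1: diag=6, rhs=30; c'=1/3, d'=5
row 2: denom=10−2·1/3=28/3; d'=(-8−2·5)/(28/3)=-27/14
row 3: denom=8−3·9/28=197/28; d'=(44−3·-27/14)/(197/28)=1394/197
row 4: denom=6−1·28/197=1154/197; d'=(-60−1·1394/197)/(1154/197)=-6607/577
back: M4=-6607/577
back: M3=1394/197−28/197·-6607/577=5022/577
back: M2=-27/14−9/28·5022/577=-2727/577
back: M1=5−1/3·-2727/577=3794/577
M: M0=0, M1=3794/577, M2=-2727/577, M3=5022/577, M4=-6607/577, M5=0
seg 0: a=1, c=M0/2=0, d=(M1−M0)/(6·1)=1897/1731, b=Δ0−h0·(2M0+M1)/6=-8821/1731
seg 1: a=-3, c=M1/2=1897/577, d=(M2−M1)/(6·2)=-6521/6924, b=Δ1−h1·(2M1+M2)/6=-3130/1731
seg 2: a=-1, c=M2/2=-2727/1154, d=(M3−M2)/(6·3)=861/1154, b=Δ2−h2·(2M2+M3)/6=71/1731
seg 3: a=-2, c=M3/2=2511/577, d=(M4−M3)/(6·1)=-11629/3462, b=Δ3−h3·(2M3+M4)/6=20797/3462
seg 4: a=5, c=M4/2=-6607/1154, d=(M5−M4)/(6·2)=6607/6924, b=Δ4−h4·(2M4+M5)/6=8021/1731
t_q=21/4 → seg 2, τ=9/4; S=-1+71/1731·τ+-2727/1154·τ²+861/1154·τ³=-322919/73856

  seg 0: a=1 b=-8821/1731 c=0 d=1897/1731
  seg 1: a=-3 b=-3130/1731 c=1897/577 d=-6521/6924
  seg 2: a=-1 b=71/1731 c=-2727/1154 d=861/1154
  seg 3: a=-2 b=20797/3462 c=2511/577 d=-11629/3462
  seg 4: a=5 b=8021/1731 c=-6607/1154 d=6607/6924
S(21/4) = -322919/73856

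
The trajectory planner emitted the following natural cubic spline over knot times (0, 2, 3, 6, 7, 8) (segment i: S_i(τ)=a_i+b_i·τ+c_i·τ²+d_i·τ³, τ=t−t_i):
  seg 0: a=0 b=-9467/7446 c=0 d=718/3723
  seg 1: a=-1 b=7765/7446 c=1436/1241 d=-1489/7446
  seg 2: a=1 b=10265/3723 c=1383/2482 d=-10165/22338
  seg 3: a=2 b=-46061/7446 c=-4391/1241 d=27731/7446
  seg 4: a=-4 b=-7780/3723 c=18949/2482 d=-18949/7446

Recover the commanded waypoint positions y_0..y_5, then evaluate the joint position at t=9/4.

y_0 = S_0(0) = a_0 = 0
y_1 = S_1(0) = a_1 = -1
y_2 = S_2(0) = a_2 = 1
y_3 = S_3(0) = a_3 = 2
y_4 = S_4(0) = a_4 = -4
y_5 = S_4(1) = -1
t_q=9/4 is in segment 1 (τ=1/4); S_1(τ)=-106443/158848

y_0=0 y_1=-1 y_2=1 y_3=2 y_4=-4 y_5=-1
S(9/4) = -106443/158848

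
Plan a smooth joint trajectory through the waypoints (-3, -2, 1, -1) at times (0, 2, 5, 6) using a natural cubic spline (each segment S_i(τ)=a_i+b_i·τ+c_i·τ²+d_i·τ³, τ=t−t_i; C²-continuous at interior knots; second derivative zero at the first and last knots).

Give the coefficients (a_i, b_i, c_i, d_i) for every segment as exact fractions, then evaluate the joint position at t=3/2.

  seg 0: a=-3 b=19/142 c=0 d=13/142
  seg 1: a=-2 b=175/142 c=39/71 d=-89/426
  seg 2: a=1 b=-79/71 c=-189/142 d=63/142
S(3/2) = -2829/1136

Δ: Δ0=1/2, Δ1=1, Δ2=-2
row 1: diag=10, rhs=3; c'=3/10, d'=3/10
row 2: denom=8−3·3/10=71/10; d'=(-18−3·3/10)/(71/10)=-189/71
back: M2=-189/71
back: M1=3/10−3/10·-189/71=78/71
M: M0=0, M1=78/71, M2=-189/71, M3=0
seg 0: a=-3, c=M0/2=0, d=(M1−M0)/(6·2)=13/142, b=Δ0−h0·(2M0+M1)/6=19/142
seg 1: a=-2, c=M1/2=39/71, d=(M2−M1)/(6·3)=-89/426, b=Δ1−h1·(2M1+M2)/6=175/142
seg 2: a=1, c=M2/2=-189/142, d=(M3−M2)/(6·1)=63/142, b=Δ2−h2·(2M2+M3)/6=-79/71
t_q=3/2 → seg 0, τ=3/2; S=-3+19/142·τ+0·τ²+13/142·τ³=-2829/1136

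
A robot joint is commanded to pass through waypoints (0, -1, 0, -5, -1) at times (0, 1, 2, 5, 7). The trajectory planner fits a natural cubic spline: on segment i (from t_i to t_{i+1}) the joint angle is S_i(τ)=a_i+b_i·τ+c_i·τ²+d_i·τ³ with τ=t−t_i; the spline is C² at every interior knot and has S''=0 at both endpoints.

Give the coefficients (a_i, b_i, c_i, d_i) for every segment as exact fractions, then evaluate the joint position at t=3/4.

Δ: Δ0=-1, Δ1=1, Δ2=-5/3, Δ3=2
row 1: diag=4, rhs=12; c'=1/4, d'=3
row 2: denom=8−1·1/4=31/4; d'=(-16−1·3)/(31/4)=-76/31
row 3: denom=10−3·12/31=274/31; d'=(22−3·-76/31)/(274/31)=455/137
back: M3=455/137
back: M2=-76/31−12/31·455/137=-512/137
back: M1=3−1/4·-512/137=539/137
M: M0=0, M1=539/137, M2=-512/137, M3=455/137, M4=0
seg 0: a=0, c=M0/2=0, d=(M1−M0)/(6·1)=539/822, b=Δ0−h0·(2M0+M1)/6=-1361/822
seg 1: a=-1, c=M1/2=539/274, d=(M2−M1)/(6·1)=-1051/822, b=Δ1−h1·(2M1+M2)/6=128/411
seg 2: a=0, c=M2/2=-256/137, d=(M3−M2)/(6·3)=967/2466, b=Δ2−h2·(2M2+M3)/6=337/822
seg 3: a=-5, c=M3/2=455/274, d=(M4−M3)/(6·2)=-455/1644, b=Δ3−h3·(2M3+M4)/6=-88/411
t_q=3/4 → seg 0, τ=3/4; S=0+-1361/822·τ+0·τ²+539/822·τ³=-16925/17536

  seg 0: a=0 b=-1361/822 c=0 d=539/822
  seg 1: a=-1 b=128/411 c=539/274 d=-1051/822
  seg 2: a=0 b=337/822 c=-256/137 d=967/2466
  seg 3: a=-5 b=-88/411 c=455/274 d=-455/1644
S(3/4) = -16925/17536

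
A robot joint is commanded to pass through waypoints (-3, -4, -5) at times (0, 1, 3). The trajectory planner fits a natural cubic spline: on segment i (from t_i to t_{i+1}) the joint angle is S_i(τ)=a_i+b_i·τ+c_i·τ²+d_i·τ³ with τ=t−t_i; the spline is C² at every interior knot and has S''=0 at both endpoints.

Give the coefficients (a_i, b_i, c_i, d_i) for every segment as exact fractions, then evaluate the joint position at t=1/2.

Δ: Δ0=-1, Δ1=-1/2
row 1: diag=6, rhs=3; c'=1/3, d'=1/2
back: M1=1/2
M: M0=0, M1=1/2, M2=0
seg 0: a=-3, c=M0/2=0, d=(M1−M0)/(6·1)=1/12, b=Δ0−h0·(2M0+M1)/6=-13/12
seg 1: a=-4, c=M1/2=1/4, d=(M2−M1)/(6·2)=-1/24, b=Δ1−h1·(2M1+M2)/6=-5/6
t_q=1/2 → seg 0, τ=1/2; S=-3+-13/12·τ+0·τ²+1/12·τ³=-113/32

  seg 0: a=-3 b=-13/12 c=0 d=1/12
  seg 1: a=-4 b=-5/6 c=1/4 d=-1/24
S(1/2) = -113/32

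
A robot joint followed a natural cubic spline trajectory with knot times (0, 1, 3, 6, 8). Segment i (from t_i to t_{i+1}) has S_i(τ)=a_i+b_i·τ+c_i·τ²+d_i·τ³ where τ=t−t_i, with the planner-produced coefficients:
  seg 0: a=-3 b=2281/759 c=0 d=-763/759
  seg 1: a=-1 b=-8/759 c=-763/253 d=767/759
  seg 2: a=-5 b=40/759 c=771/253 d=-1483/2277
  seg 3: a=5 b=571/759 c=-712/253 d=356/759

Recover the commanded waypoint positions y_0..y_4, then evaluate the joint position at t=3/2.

y_0 = S_0(0) = a_0 = -3
y_1 = S_1(0) = a_1 = -1
y_2 = S_2(0) = a_2 = -5
y_3 = S_3(0) = a_3 = 5
y_4 = S_3(2) = -1
t_q=3/2 is in segment 1 (τ=1/2); S_1(τ)=-3305/2024

y_0=-3 y_1=-1 y_2=-5 y_3=5 y_4=-1
S(3/2) = -3305/2024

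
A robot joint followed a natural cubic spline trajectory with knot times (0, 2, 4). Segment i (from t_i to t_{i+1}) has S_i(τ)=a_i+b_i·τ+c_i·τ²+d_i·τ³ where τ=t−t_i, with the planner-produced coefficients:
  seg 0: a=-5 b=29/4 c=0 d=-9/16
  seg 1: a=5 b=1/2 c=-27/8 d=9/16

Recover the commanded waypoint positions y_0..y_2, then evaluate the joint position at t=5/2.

y_0 = S_0(0) = a_0 = -5
y_1 = S_1(0) = a_1 = 5
y_2 = S_1(2) = -3
t_q=5/2 is in segment 1 (τ=1/2); S_1(τ)=573/128

y_0=-5 y_1=5 y_2=-3
S(5/2) = 573/128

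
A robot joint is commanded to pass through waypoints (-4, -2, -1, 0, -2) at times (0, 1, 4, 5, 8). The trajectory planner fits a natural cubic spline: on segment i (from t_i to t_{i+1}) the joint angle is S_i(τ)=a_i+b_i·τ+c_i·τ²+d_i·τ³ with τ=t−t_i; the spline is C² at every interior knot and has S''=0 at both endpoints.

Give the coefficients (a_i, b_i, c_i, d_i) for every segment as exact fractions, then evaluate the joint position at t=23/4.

  seg 0: a=-4 b=55/24 c=0 d=-7/24
  seg 1: a=-2 b=17/12 c=-7/8 d=37/216
  seg 2: a=-1 b=19/24 c=2/3 d=-11/24
  seg 3: a=0 b=3/4 c=-17/24 d=17/216
S(23/4) = 101/512

Δ: Δ0=2, Δ1=1/3, Δ2=1, Δ3=-2/3
row 1: diag=8, rhs=-10; c'=3/8, d'=-5/4
row 2: denom=8−3·3/8=55/8; d'=(4−3·-5/4)/(55/8)=62/55
row 3: denom=8−1·8/55=432/55; d'=(-10−1·62/55)/(432/55)=-17/12
back: M3=-17/12
back: M2=62/55−8/55·-17/12=4/3
back: M1=-5/4−3/8·4/3=-7/4
M: M0=0, M1=-7/4, M2=4/3, M3=-17/12, M4=0
seg 0: a=-4, c=M0/2=0, d=(M1−M0)/(6·1)=-7/24, b=Δ0−h0·(2M0+M1)/6=55/24
seg 1: a=-2, c=M1/2=-7/8, d=(M2−M1)/(6·3)=37/216, b=Δ1−h1·(2M1+M2)/6=17/12
seg 2: a=-1, c=M2/2=2/3, d=(M3−M2)/(6·1)=-11/24, b=Δ2−h2·(2M2+M3)/6=19/24
seg 3: a=0, c=M3/2=-17/24, d=(M4−M3)/(6·3)=17/216, b=Δ3−h3·(2M3+M4)/6=3/4
t_q=23/4 → seg 3, τ=3/4; S=0+3/4·τ+-17/24·τ²+17/216·τ³=101/512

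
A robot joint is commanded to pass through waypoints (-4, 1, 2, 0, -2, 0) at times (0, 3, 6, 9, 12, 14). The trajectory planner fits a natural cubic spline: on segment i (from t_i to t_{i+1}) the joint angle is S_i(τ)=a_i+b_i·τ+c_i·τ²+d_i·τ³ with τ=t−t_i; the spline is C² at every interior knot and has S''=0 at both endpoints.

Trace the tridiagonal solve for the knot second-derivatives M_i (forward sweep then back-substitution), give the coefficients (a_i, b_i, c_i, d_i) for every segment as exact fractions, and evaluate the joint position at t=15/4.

  seg 0: a=-4 b=3031/1545 c=0 d=-152/4635
  seg 1: a=1 b=1663/1545 c=-152/515 d=44/2781
  seg 2: a=2 b=-413/1545 c=-236/1545 d=91/13905
  seg 3: a=0 b=-1556/1545 c=-29/309 d=961/13905
  seg 4: a=-2 b=457/1545 c=272/515 d=-136/1545
S(15/4) = 13579/8240

Δ: Δ0=5/3, Δ1=1/3, Δ2=-2/3, Δ3=-2/3, Δ4=1
row 1: diag=12, rhs=-8; c'=1/4, d'=-2/3
row 2: denom=12−3·1/4=45/4; d'=(-6−3·-2/3)/(45/4)=-16/45
row 3: denom=12−3·4/15=56/5; d'=(0−3·-16/45)/(56/5)=2/21
row 4: denom=10−3·15/56=515/56; d'=(10−3·2/21)/(515/56)=544/515
back: M4=544/515
back: M3=2/21−15/56·544/515=-58/309
back: M2=-16/45−4/15·-58/309=-472/1545
back: M1=-2/3−1/4·-472/1545=-304/515
M: M0=0, M1=-304/515, M2=-472/1545, M3=-58/309, M4=544/515, M5=0
seg 0: a=-4, c=M0/2=0, d=(M1−M0)/(6·3)=-152/4635, b=Δ0−h0·(2M0+M1)/6=3031/1545
seg 1: a=1, c=M1/2=-152/515, d=(M2−M1)/(6·3)=44/2781, b=Δ1−h1·(2M1+M2)/6=1663/1545
seg 2: a=2, c=M2/2=-236/1545, d=(M3−M2)/(6·3)=91/13905, b=Δ2−h2·(2M2+M3)/6=-413/1545
seg 3: a=0, c=M3/2=-29/309, d=(M4−M3)/(6·3)=961/13905, b=Δ3−h3·(2M3+M4)/6=-1556/1545
seg 4: a=-2, c=M4/2=272/515, d=(M5−M4)/(6·2)=-136/1545, b=Δ4−h4·(2M4+M5)/6=457/1545
t_q=15/4 → seg 1, τ=3/4; S=1+1663/1545·τ+-152/515·τ²+44/2781·τ³=13579/8240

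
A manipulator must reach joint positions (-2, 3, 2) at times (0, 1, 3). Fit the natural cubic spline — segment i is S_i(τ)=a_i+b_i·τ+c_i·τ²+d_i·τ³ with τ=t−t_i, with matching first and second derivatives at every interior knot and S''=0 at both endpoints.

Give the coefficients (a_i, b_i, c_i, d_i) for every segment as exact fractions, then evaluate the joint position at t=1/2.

Δ: Δ0=5, Δ1=-1/2
row 1: diag=6, rhs=-33; c'=1/3, d'=-11/2
back: M1=-11/2
M: M0=0, M1=-11/2, M2=0
seg 0: a=-2, c=M0/2=0, d=(M1−M0)/(6·1)=-11/12, b=Δ0−h0·(2M0+M1)/6=71/12
seg 1: a=3, c=M1/2=-11/4, d=(M2−M1)/(6·2)=11/24, b=Δ1−h1·(2M1+M2)/6=19/6
t_q=1/2 → seg 0, τ=1/2; S=-2+71/12·τ+0·τ²+-11/12·τ³=27/32

  seg 0: a=-2 b=71/12 c=0 d=-11/12
  seg 1: a=3 b=19/6 c=-11/4 d=11/24
S(1/2) = 27/32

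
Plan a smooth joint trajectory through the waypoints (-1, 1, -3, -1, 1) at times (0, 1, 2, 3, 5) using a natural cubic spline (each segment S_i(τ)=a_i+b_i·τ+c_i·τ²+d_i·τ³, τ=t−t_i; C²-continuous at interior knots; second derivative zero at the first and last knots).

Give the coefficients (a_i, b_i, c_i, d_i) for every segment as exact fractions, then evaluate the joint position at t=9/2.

  seg 0: a=-1 b=347/86 c=0 d=-175/86
  seg 1: a=1 b=-89/43 c=-525/86 d=359/86
  seg 2: a=-3 b=-151/86 c=276/43 d=-229/86
  seg 3: a=-1 b=133/43 c=-135/86 d=45/172
S(9/2) = 1363/1376

Δ: Δ0=2, Δ1=-4, Δ2=2, Δ3=1
row 1: diag=4, rhs=-36; c'=1/4, d'=-9
row 2: denom=4−1·1/4=15/4; d'=(36−1·-9)/(15/4)=12
row 3: denom=6−1·4/15=86/15; d'=(-6−1·12)/(86/15)=-135/43
back: M3=-135/43
back: M2=12−4/15·-135/43=552/43
back: M1=-9−1/4·552/43=-525/43
M: M0=0, M1=-525/43, M2=552/43, M3=-135/43, M4=0
seg 0: a=-1, c=M0/2=0, d=(M1−M0)/(6·1)=-175/86, b=Δ0−h0·(2M0+M1)/6=347/86
seg 1: a=1, c=M1/2=-525/86, d=(M2−M1)/(6·1)=359/86, b=Δ1−h1·(2M1+M2)/6=-89/43
seg 2: a=-3, c=M2/2=276/43, d=(M3−M2)/(6·1)=-229/86, b=Δ2−h2·(2M2+M3)/6=-151/86
seg 3: a=-1, c=M3/2=-135/86, d=(M4−M3)/(6·2)=45/172, b=Δ3−h3·(2M3+M4)/6=133/43
t_q=9/2 → seg 3, τ=3/2; S=-1+133/43·τ+-135/86·τ²+45/172·τ³=1363/1376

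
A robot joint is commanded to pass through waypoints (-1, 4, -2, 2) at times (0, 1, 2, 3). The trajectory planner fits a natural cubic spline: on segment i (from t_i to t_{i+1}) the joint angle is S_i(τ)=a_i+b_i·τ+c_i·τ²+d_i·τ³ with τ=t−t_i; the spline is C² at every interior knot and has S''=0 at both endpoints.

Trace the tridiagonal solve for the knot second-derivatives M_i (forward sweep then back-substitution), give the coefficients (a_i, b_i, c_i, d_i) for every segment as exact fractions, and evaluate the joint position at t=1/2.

Δ: Δ0=5, Δ1=-6, Δ2=4
row 1: diag=4, rhs=-66; c'=1/4, d'=-33/2
row 2: denom=4−1·1/4=15/4; d'=(60−1·-33/2)/(15/4)=102/5
back: M2=102/5
back: M1=-33/2−1/4·102/5=-108/5
M: M0=0, M1=-108/5, M2=102/5, M3=0
seg 0: a=-1, c=M0/2=0, d=(M1−M0)/(6·1)=-18/5, b=Δ0−h0·(2M0+M1)/6=43/5
seg 1: a=4, c=M1/2=-54/5, d=(M2−M1)/(6·1)=7, b=Δ1−h1·(2M1+M2)/6=-11/5
seg 2: a=-2, c=M2/2=51/5, d=(M3−M2)/(6·1)=-17/5, b=Δ2−h2·(2M2+M3)/6=-14/5
t_q=1/2 → seg 0, τ=1/2; S=-1+43/5·τ+0·τ²+-18/5·τ³=57/20

  seg 0: a=-1 b=43/5 c=0 d=-18/5
  seg 1: a=4 b=-11/5 c=-54/5 d=7
  seg 2: a=-2 b=-14/5 c=51/5 d=-17/5
S(1/2) = 57/20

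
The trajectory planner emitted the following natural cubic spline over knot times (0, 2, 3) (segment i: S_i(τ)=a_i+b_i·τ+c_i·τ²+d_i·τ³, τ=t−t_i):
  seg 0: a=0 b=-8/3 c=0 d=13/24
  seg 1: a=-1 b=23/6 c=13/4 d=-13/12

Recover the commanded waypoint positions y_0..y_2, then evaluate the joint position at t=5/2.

y_0=0 y_1=-1 y_2=5
S(5/2) = 51/32

y_0 = S_0(0) = a_0 = 0
y_1 = S_1(0) = a_1 = -1
y_2 = S_1(1) = 5
t_q=5/2 is in segment 1 (τ=1/2); S_1(τ)=51/32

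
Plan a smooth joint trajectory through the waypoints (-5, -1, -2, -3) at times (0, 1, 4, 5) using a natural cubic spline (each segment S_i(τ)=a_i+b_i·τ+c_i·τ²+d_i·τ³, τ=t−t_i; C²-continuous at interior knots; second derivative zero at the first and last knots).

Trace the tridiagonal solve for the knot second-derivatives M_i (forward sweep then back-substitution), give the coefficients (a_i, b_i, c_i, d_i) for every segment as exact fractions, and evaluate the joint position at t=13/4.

Δ: Δ0=4, Δ1=-1/3, Δ2=-1
row 1: diag=8, rhs=-26; c'=3/8, d'=-13/4
row 2: denom=8−3·3/8=55/8; d'=(-4−3·-13/4)/(55/8)=46/55
back: M2=46/55
back: M1=-13/4−3/8·46/55=-196/55
M: M0=0, M1=-196/55, M2=46/55, M3=0
seg 0: a=-5, c=M0/2=0, d=(M1−M0)/(6·1)=-98/165, b=Δ0−h0·(2M0+M1)/6=758/165
seg 1: a=-1, c=M1/2=-98/55, d=(M2−M1)/(6·3)=11/45, b=Δ1−h1·(2M1+M2)/6=464/165
seg 2: a=-2, c=M2/2=23/55, d=(M3−M2)/(6·1)=-23/165, b=Δ2−h2·(2M2+M3)/6=-211/165
t_q=13/4 → seg 1, τ=9/4; S=-1+464/165·τ+-98/55·τ²+11/45·τ³=-3199/3520

  seg 0: a=-5 b=758/165 c=0 d=-98/165
  seg 1: a=-1 b=464/165 c=-98/55 d=11/45
  seg 2: a=-2 b=-211/165 c=23/55 d=-23/165
S(13/4) = -3199/3520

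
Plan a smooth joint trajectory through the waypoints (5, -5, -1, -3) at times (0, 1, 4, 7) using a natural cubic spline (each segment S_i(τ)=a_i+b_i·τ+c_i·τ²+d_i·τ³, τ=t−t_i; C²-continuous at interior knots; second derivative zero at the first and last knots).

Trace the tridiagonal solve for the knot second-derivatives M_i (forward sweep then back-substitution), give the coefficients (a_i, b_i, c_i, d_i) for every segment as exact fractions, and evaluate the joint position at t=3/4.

  seg 0: a=5 b=-1012/87 c=0 d=142/87
  seg 1: a=-5 b=-586/87 c=142/29 d=-64/87
  seg 2: a=-1 b=242/87 c=-50/29 d=50/261
S(3/4) = -2817/928

Δ: Δ0=-10, Δ1=4/3, Δ2=-2/3
row 1: diag=8, rhs=68; c'=3/8, d'=17/2
row 2: denom=12−3·3/8=87/8; d'=(-12−3·17/2)/(87/8)=-100/29
back: M2=-100/29
back: M1=17/2−3/8·-100/29=284/29
M: M0=0, M1=284/29, M2=-100/29, M3=0
seg 0: a=5, c=M0/2=0, d=(M1−M0)/(6·1)=142/87, b=Δ0−h0·(2M0+M1)/6=-1012/87
seg 1: a=-5, c=M1/2=142/29, d=(M2−M1)/(6·3)=-64/87, b=Δ1−h1·(2M1+M2)/6=-586/87
seg 2: a=-1, c=M2/2=-50/29, d=(M3−M2)/(6·3)=50/261, b=Δ2−h2·(2M2+M3)/6=242/87
t_q=3/4 → seg 0, τ=3/4; S=5+-1012/87·τ+0·τ²+142/87·τ³=-2817/928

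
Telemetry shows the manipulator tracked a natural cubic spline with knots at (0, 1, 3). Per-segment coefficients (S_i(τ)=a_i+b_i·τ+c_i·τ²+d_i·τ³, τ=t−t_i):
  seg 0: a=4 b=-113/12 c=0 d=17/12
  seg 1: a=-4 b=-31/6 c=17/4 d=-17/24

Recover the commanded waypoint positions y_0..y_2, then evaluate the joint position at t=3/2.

y_0=4 y_1=-4 y_2=-3
S(3/2) = -359/64

y_0 = S_0(0) = a_0 = 4
y_1 = S_1(0) = a_1 = -4
y_2 = S_1(2) = -3
t_q=3/2 is in segment 1 (τ=1/2); S_1(τ)=-359/64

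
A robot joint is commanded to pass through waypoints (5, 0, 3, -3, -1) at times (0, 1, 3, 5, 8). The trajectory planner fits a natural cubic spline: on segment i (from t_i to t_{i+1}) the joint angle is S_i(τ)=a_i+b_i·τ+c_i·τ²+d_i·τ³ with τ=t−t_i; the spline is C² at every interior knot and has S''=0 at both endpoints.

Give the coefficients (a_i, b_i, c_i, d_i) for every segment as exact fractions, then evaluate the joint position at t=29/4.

Δ: Δ0=-5, Δ1=3/2, Δ2=-3, Δ3=2/3
row 1: diag=6, rhs=39; c'=1/3, d'=13/2
row 2: denom=8−2·1/3=22/3; d'=(-27−2·13/2)/(22/3)=-60/11
row 3: denom=10−2·3/11=104/11; d'=(22−2·-60/11)/(104/11)=181/52
back: M3=181/52
back: M2=-60/11−3/11·181/52=-333/52
back: M1=13/2−1/3·-333/52=449/52
M: M0=0, M1=449/52, M2=-333/52, M3=181/52, M4=0
seg 0: a=5, c=M0/2=0, d=(M1−M0)/(6·1)=449/312, b=Δ0−h0·(2M0+M1)/6=-2009/312
seg 1: a=0, c=M1/2=449/104, d=(M2−M1)/(6·2)=-391/312, b=Δ1−h1·(2M1+M2)/6=-331/156
seg 2: a=3, c=M2/2=-333/104, d=(M3−M2)/(6·2)=257/312, b=Δ2−h2·(2M2+M3)/6=17/156
seg 3: a=-3, c=M3/2=181/104, d=(M4−M3)/(6·3)=-181/936, b=Δ3−h3·(2M3+M4)/6=-439/156
t_q=29/4 → seg 3, τ=9/4; S=-3+-439/156·τ+181/104·τ²+-181/936·τ³=-18129/6656

  seg 0: a=5 b=-2009/312 c=0 d=449/312
  seg 1: a=0 b=-331/156 c=449/104 d=-391/312
  seg 2: a=3 b=17/156 c=-333/104 d=257/312
  seg 3: a=-3 b=-439/156 c=181/104 d=-181/936
S(29/4) = -18129/6656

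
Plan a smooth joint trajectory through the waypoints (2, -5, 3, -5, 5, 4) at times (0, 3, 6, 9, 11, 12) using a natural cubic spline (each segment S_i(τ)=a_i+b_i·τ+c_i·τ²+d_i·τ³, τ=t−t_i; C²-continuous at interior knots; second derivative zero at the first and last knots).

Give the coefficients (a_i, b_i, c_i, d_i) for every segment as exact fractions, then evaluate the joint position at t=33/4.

  seg 0: a=2 b=-2471/576 c=0 d=1127/5184
  seg 1: a=-5 b=455/288 c=1127/576 d=-2755/5184
  seg 2: a=3 b=-593/576 c=-407/144 d=3941/5184
  seg 3: a=-5 b=731/288 c=257/64 d=-401/288
  seg 4: a=5 b=545/288 c=-833/192 d=833/576
S(33/4) = -20339/4096

Δ: Δ0=-7/3, Δ1=8/3, Δ2=-8/3, Δ3=5, Δ4=-1
row 1: diag=12, rhs=30; c'=1/4, d'=5/2
row 2: denom=12−3·1/4=45/4; d'=(-32−3·5/2)/(45/4)=-158/45
row 3: denom=10−3·4/15=46/5; d'=(46−3·-158/45)/(46/5)=424/69
row 4: denom=6−2·5/23=128/23; d'=(-36−2·424/69)/(128/23)=-833/96
back: M4=-833/96
back: M3=424/69−5/23·-833/96=257/32
back: M2=-158/45−4/15·257/32=-407/72
back: M1=5/2−1/4·-407/72=1127/288
M: M0=0, M1=1127/288, M2=-407/72, M3=257/32, M4=-833/96, M5=0
seg 0: a=2, c=M0/2=0, d=(M1−M0)/(6·3)=1127/5184, b=Δ0−h0·(2M0+M1)/6=-2471/576
seg 1: a=-5, c=M1/2=1127/576, d=(M2−M1)/(6·3)=-2755/5184, b=Δ1−h1·(2M1+M2)/6=455/288
seg 2: a=3, c=M2/2=-407/144, d=(M3−M2)/(6·3)=3941/5184, b=Δ2−h2·(2M2+M3)/6=-593/576
seg 3: a=-5, c=M3/2=257/64, d=(M4−M3)/(6·2)=-401/288, b=Δ3−h3·(2M3+M4)/6=731/288
seg 4: a=5, c=M4/2=-833/192, d=(M5−M4)/(6·1)=833/576, b=Δ4−h4·(2M4+M5)/6=545/288
t_q=33/4 → seg 2, τ=9/4; S=3+-593/576·τ+-407/144·τ²+3941/5184·τ³=-20339/4096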